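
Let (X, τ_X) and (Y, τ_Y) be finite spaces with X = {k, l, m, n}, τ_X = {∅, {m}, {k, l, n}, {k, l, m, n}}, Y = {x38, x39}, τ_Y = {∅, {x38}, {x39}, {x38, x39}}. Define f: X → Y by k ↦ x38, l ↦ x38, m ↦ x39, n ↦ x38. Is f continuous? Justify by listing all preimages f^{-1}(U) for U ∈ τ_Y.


f IS continuous.

Compute f^{-1}(U) for each U ∈ τ_Y:
  U = ∅: f^{-1}(U) = ∅ ∈ τ_X ✓.
  U = {x38}: f^{-1}(U) = {k, l, n} ∈ τ_X ✓.
  U = {x39}: f^{-1}(U) = {m} ∈ τ_X ✓.
  U = {x38, x39}: f^{-1}(U) = {k, l, m, n} ∈ τ_X ✓.
Every preimage lies in τ_X, so f IS continuous.


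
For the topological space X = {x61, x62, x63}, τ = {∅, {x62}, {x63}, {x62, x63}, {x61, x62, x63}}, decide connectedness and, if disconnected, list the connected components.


(X, τ) is connected.

Find clopen sets (U ∈ τ with X ∖ U ∈ τ):
  U = ∅, X ∖ U = {x61, x62, x63} — both open, so U is clopen.
  U = {x61, x62, x63}, X ∖ U = ∅ — both open, so U is clopen.
Only trivial clopens (∅ and X) exist, so (X, τ) is connected.
Compute connected components by grouping points that agree on all clopens:
  component: {x61, x62, x63}


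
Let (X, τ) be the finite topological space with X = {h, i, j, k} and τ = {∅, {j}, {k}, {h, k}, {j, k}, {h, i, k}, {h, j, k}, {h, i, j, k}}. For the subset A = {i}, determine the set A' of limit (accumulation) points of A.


A' = ∅

For each x ∈ X, list the open sets U ∈ τ with x ∈ U, then check whether U ∩ (A ∖ {x}) ≠ ∅ for every such U.
  x = h: open {h, k} ∋ x has {h, k} ∩ (A ∖ {h}) = ∅, so x is NOT a limit point.
  x = i: open {h, i, k} ∋ x has {h, i, k} ∩ (A ∖ {i}) = ∅, so x is NOT a limit point.
  x = j: open {j} ∋ x has {j} ∩ (A ∖ {j}) = ∅, so x is NOT a limit point.
  x = k: open {k} ∋ x has {k} ∩ (A ∖ {k}) = ∅, so x is NOT a limit point.
Collecting: A' = ∅.


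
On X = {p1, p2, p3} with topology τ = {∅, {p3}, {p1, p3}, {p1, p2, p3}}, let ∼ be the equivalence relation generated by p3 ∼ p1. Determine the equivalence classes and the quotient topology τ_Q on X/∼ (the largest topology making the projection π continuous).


X/∼ = {[p1=p3], [p2]}; |τ_Q| = 3.

Equivalence classes: [p1=p3], [p2].
Quotient map π: X → X/∼ sends p1 ↦ [p1=p3], p2 ↦ [p2], p3 ↦ [p1=p3].
For each subset V ⊆ X/∼, compute π^{-1}(V) ⊆ X and check whether π^{-1}(V) ∈ τ. V is open in τ_Q iff π^{-1}(V) ∈ τ.
  V = {}: π^{-1}(V) = ∅ ∈ τ ✓.
  V = {[p1=p3]}: π^{-1}(V) = {p1, p3} ∈ τ ✓.
  V = {[p2]}: π^{-1}(V) = {p2} ∉ τ ✗.
  V = {[p1=p3], [p2]}: π^{-1}(V) = {p1, p2, p3} ∈ τ ✓.
Open sets in the quotient: τ_Q = {{}, {[p1=p3]}, {[p1=p3], [p2]}} (3 elements).


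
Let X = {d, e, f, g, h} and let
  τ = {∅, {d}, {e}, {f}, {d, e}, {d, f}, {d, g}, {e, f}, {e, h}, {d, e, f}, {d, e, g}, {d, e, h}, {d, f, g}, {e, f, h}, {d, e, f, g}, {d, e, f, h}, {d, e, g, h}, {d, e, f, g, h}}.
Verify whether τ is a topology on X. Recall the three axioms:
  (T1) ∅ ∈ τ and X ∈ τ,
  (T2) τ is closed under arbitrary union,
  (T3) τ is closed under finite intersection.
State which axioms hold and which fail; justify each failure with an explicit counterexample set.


τ IS a topology on X.

Axiom (T1): ∅ ∈ τ? Yes; X ∈ τ? Yes.
Axiom (T2/T3): check pairwise unions and intersections of members of τ.
All pairwise intersections and unions checked — each lies in τ. Therefore τ satisfies (T1), (T2), (T3): it IS a topology on X.


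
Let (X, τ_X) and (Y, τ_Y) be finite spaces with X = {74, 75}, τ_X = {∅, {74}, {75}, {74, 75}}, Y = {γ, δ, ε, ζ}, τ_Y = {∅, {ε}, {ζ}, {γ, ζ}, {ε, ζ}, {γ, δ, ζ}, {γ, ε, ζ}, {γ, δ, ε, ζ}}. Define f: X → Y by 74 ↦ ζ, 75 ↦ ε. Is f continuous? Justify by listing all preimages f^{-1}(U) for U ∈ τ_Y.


f IS continuous.

Compute f^{-1}(U) for each U ∈ τ_Y:
  U = ∅: f^{-1}(U) = ∅ ∈ τ_X ✓.
  U = {ε}: f^{-1}(U) = {75} ∈ τ_X ✓.
  U = {ζ}: f^{-1}(U) = {74} ∈ τ_X ✓.
  U = {γ, ζ}: f^{-1}(U) = {74} ∈ τ_X ✓.
  U = {ε, ζ}: f^{-1}(U) = {74, 75} ∈ τ_X ✓.
  U = {γ, δ, ζ}: f^{-1}(U) = {74} ∈ τ_X ✓.
  U = {γ, ε, ζ}: f^{-1}(U) = {74, 75} ∈ τ_X ✓.
  U = {γ, δ, ε, ζ}: f^{-1}(U) = {74, 75} ∈ τ_X ✓.
Every preimage lies in τ_X, so f IS continuous.


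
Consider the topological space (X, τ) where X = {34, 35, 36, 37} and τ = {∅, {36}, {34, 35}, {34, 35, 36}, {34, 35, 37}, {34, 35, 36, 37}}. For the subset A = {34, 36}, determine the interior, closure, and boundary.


int(A) = {36}, cl(A) = {34, 35, 36, 37}, ∂A = {34, 35, 37}.

Closed sets in (X, τ) are complements of opens:
  closed(X, τ) = {∅, {36}, {37}, {36, 37}, {34, 35, 37}, {34, 35, 36, 37}}.
int(A) = ⋃ {U ∈ τ : U ⊆ A}. Opens contained in A: ∅, {36}.
Taking the union of these: int(A) = {36}.
cl(A) = ⋂ {C closed : A ⊆ C}. Closed sets containing A: {34, 35, 36, 37}.
Intersecting these: cl(A) = {34, 35, 36, 37}.
∂A = cl(A) ∖ int(A) = {34, 35, 36, 37} ∖ {36} = {34, 35, 37}.


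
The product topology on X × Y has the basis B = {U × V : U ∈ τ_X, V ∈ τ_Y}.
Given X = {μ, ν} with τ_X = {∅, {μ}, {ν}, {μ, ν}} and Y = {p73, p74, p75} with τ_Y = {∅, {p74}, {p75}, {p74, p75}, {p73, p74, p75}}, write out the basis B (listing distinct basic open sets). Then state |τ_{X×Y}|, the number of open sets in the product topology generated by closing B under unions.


Basis B = {∅ × ∅, {μ} × {p74}, {μ} × {p75}, {ν} × {p74}, {ν} × {p75}, {μ} × {p74, p75}, {μ, ν} × {p74}, {μ, ν} × {p75}, {ν} × {p74, p75}, {μ} × {p73, p74, p75}, {ν} × {p73, p74, p75}, {μ, ν} × {p74, p75}, {μ, ν} × {p73, p74, p75}}; |τ_{X×Y}| = 25.

Enumerate products U × V with U ∈ τ_X, V ∈ τ_Y (deduplicated):
  ∅ × ∅ = {} (∅)
  {μ} × {p74} = {(μ,p74)}
  {μ} × {p75} = {(μ,p75)}
  {ν} × {p74} = {(ν,p74)}
  {ν} × {p75} = {(ν,p75)}
  {μ} × {p74, p75} = {(μ,p74), (μ,p75)}
  {μ, ν} × {p74} = {(μ,p74), (ν,p74)}
  {μ, ν} × {p75} = {(μ,p75), (ν,p75)}
  {ν} × {p74, p75} = {(ν,p74), (ν,p75)}
  {μ} × {p73, p74, p75} = {(μ,p73), (μ,p74), (μ,p75)}
  {ν} × {p73, p74, p75} = {(ν,p73), (ν,p74), (ν,p75)}
  {μ, ν} × {p74, p75} = {(μ,p74), (μ,p75), (ν,p74), (ν,p75)}
  {μ, ν} × {p73, p74, p75} = {(μ,p73), (μ,p74), (μ,p75), (ν,p73), (ν,p74), (ν,p75)}
These 13 distinct sets form the basis B.
Close under arbitrary unions to get τ_{X×Y}; counting gives |τ_{X×Y}| = 25.


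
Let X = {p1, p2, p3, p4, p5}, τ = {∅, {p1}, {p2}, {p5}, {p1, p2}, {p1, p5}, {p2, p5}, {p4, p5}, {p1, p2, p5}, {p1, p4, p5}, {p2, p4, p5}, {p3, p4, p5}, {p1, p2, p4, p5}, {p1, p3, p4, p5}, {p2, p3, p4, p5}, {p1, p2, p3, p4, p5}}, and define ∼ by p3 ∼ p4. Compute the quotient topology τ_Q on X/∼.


X/∼ = {[p1], [p2], [p3=p4], [p5]}; |τ_Q| = 12.

Equivalence classes: [p1], [p2], [p3=p4], [p5].
Quotient map π: X → X/∼ sends p1 ↦ [p1], p2 ↦ [p2], p3 ↦ [p3=p4], p4 ↦ [p3=p4], p5 ↦ [p5].
For each subset V ⊆ X/∼, compute π^{-1}(V) ⊆ X and check whether π^{-1}(V) ∈ τ. V is open in τ_Q iff π^{-1}(V) ∈ τ.
  V = {}: π^{-1}(V) = ∅ ∈ τ ✓.
  V = {[p1]}: π^{-1}(V) = {p1} ∈ τ ✓.
  V = {[p2]}: π^{-1}(V) = {p2} ∈ τ ✓.
  V = {[p1], [p2]}: π^{-1}(V) = {p1, p2} ∈ τ ✓.
  V = {[p3=p4]}: π^{-1}(V) = {p3, p4} ∉ τ ✗.
  V = {[p1], [p3=p4]}: π^{-1}(V) = {p1, p3, p4} ∉ τ ✗.
  V = {[p2], [p3=p4]}: π^{-1}(V) = {p2, p3, p4} ∉ τ ✗.
  V = {[p1], [p2], [p3=p4]}: π^{-1}(V) = {p1, p2, p3, p4} ∉ τ ✗.
  V = {[p5]}: π^{-1}(V) = {p5} ∈ τ ✓.
  V = {[p1], [p5]}: π^{-1}(V) = {p1, p5} ∈ τ ✓.
  V = {[p2], [p5]}: π^{-1}(V) = {p2, p5} ∈ τ ✓.
  V = {[p1], [p2], [p5]}: π^{-1}(V) = {p1, p2, p5} ∈ τ ✓.
  V = {[p3=p4], [p5]}: π^{-1}(V) = {p3, p4, p5} ∈ τ ✓.
  V = {[p1], [p3=p4], [p5]}: π^{-1}(V) = {p1, p3, p4, p5} ∈ τ ✓.
  V = {[p2], [p3=p4], [p5]}: π^{-1}(V) = {p2, p3, p4, p5} ∈ τ ✓.
  V = {[p1], [p2], [p3=p4], [p5]}: π^{-1}(V) = {p1, p2, p3, p4, p5} ∈ τ ✓.
Open sets in the quotient: τ_Q = {{}, {[p1]}, {[p2]}, {[p1], [p2]}, {[p5]}, {[p1], [p5]}, {[p2], [p5]}, {[p1], [p2], [p5]}, {[p3=p4], [p5]}, {[p1], [p3=p4], [p5]}, {[p2], [p3=p4], [p5]}, {[p1], [p2], [p3=p4], [p5]}} (12 elements).


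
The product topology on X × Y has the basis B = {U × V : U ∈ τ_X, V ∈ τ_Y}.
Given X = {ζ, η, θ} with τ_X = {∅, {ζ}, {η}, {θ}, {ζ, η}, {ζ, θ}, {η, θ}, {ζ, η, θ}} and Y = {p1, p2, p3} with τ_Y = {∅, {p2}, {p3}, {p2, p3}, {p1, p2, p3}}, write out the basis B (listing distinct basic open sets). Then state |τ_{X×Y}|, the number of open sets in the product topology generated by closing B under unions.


Basis B = {∅ × ∅, {ζ} × {p2}, {ζ} × {p3}, {η} × {p2}, {η} × {p3}, {θ} × {p2}, {θ} × {p3}, {ζ} × {p2, p3}, {ζ, η} × {p2}, {ζ, θ} × {p2}, {ζ, η} × {p3}, {ζ, θ} × {p3}, {η} × {p2, p3}, {η, θ} × {p2}, {η, θ} × {p3}, {θ} × {p2, p3}, {ζ} × {p1, p2, p3}, {ζ, η, θ} × {p2}, {ζ, η, θ} × {p3}, {η} × {p1, p2, p3}, {θ} × {p1, p2, p3}, {ζ, η} × {p2, p3}, {ζ, θ} × {p2, p3}, {η, θ} × {p2, p3}, {ζ, η} × {p1, p2, p3}, {ζ, θ} × {p1, p2, p3}, {ζ, η, θ} × {p2, p3}, {η, θ} × {p1, p2, p3}, {ζ, η, θ} × {p1, p2, p3}}; |τ_{X×Y}| = 125.

Enumerate products U × V with U ∈ τ_X, V ∈ τ_Y (deduplicated):
  ∅ × ∅ = {} (∅)
  {ζ} × {p2} = {(ζ,p2)}
  {ζ} × {p3} = {(ζ,p3)}
  {η} × {p2} = {(η,p2)}
  {η} × {p3} = {(η,p3)}
  {θ} × {p2} = {(θ,p2)}
  {θ} × {p3} = {(θ,p3)}
  {ζ} × {p2, p3} = {(ζ,p2), (ζ,p3)}
  {ζ, η} × {p2} = {(ζ,p2), (η,p2)}
  {ζ, θ} × {p2} = {(ζ,p2), (θ,p2)}
  {ζ, η} × {p3} = {(ζ,p3), (η,p3)}
  {ζ, θ} × {p3} = {(ζ,p3), (θ,p3)}
  {η} × {p2, p3} = {(η,p2), (η,p3)}
  {η, θ} × {p2} = {(η,p2), (θ,p2)}
  {η, θ} × {p3} = {(η,p3), (θ,p3)}
  {θ} × {p2, p3} = {(θ,p2), (θ,p3)}
  {ζ} × {p1, p2, p3} = {(ζ,p1), (ζ,p2), (ζ,p3)}
  {ζ, η, θ} × {p2} = {(ζ,p2), (η,p2), (θ,p2)}
  {ζ, η, θ} × {p3} = {(ζ,p3), (η,p3), (θ,p3)}
  {η} × {p1, p2, p3} = {(η,p1), (η,p2), (η,p3)}
  {θ} × {p1, p2, p3} = {(θ,p1), (θ,p2), (θ,p3)}
  {ζ, η} × {p2, p3} = {(ζ,p2), (ζ,p3), (η,p2), (η,p3)}
  {ζ, θ} × {p2, p3} = {(ζ,p2), (ζ,p3), (θ,p2), (θ,p3)}
  {η, θ} × {p2, p3} = {(η,p2), (η,p3), (θ,p2), (θ,p3)}
  {ζ, η} × {p1, p2, p3} = {(ζ,p1), (ζ,p2), (ζ,p3), (η,p1), (η,p2), (η,p3)}
  {ζ, θ} × {p1, p2, p3} = {(ζ,p1), (ζ,p2), (ζ,p3), (θ,p1), (θ,p2), (θ,p3)}
  {ζ, η, θ} × {p2, p3} = {(ζ,p2), (ζ,p3), (η,p2), (η,p3), (θ,p2), (θ,p3)}
  {η, θ} × {p1, p2, p3} = {(η,p1), (η,p2), (η,p3), (θ,p1), (θ,p2), (θ,p3)}
  {ζ, η, θ} × {p1, p2, p3} = {(ζ,p1), (ζ,p2), (ζ,p3), (η,p1), (η,p2), (η,p3), (θ,p1), (θ,p2), (θ,p3)}
These 29 distinct sets form the basis B.
Close under arbitrary unions to get τ_{X×Y}; counting gives |τ_{X×Y}| = 125.


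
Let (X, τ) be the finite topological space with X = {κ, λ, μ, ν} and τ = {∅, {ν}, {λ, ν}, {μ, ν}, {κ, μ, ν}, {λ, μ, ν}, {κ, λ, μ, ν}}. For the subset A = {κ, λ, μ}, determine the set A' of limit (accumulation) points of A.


A' = {κ}

For each x ∈ X, list the open sets U ∈ τ with x ∈ U, then check whether U ∩ (A ∖ {x}) ≠ ∅ for every such U.
  x = κ: opens ∋ x are {κ, μ, ν}, {κ, λ, μ, ν}; each meets A ∖ {κ}, so x IS a limit point.
  x = λ: open {λ, ν} ∋ x has {λ, ν} ∩ (A ∖ {λ}) = ∅, so x is NOT a limit point.
  x = μ: open {μ, ν} ∋ x has {μ, ν} ∩ (A ∖ {μ}) = ∅, so x is NOT a limit point.
  x = ν: open {ν} ∋ x has {ν} ∩ (A ∖ {ν}) = ∅, so x is NOT a limit point.
Collecting: A' = {κ}.


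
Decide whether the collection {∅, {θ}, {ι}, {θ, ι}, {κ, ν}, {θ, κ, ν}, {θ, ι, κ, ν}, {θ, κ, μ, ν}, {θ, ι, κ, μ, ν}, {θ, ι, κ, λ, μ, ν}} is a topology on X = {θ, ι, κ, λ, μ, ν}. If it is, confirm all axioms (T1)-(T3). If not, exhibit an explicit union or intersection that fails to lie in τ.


τ is NOT a topology on X.

Axiom (T1): ∅ ∈ τ? Yes; X ∈ τ? Yes.
Axiom (T2/T3): check pairwise unions and intersections of members of τ.
Counterexample for (T2): {ι} ∪ {κ, ν} = {ι, κ, ν} ∉ τ. Therefore τ is NOT a topology.


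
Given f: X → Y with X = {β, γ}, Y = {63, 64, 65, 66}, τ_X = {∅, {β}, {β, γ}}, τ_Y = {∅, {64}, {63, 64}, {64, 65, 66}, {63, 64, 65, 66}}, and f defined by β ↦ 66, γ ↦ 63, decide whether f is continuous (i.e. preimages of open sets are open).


f is NOT continuous.

Compute f^{-1}(U) for each U ∈ τ_Y:
  U = ∅: f^{-1}(U) = ∅ ∈ τ_X ✓.
  U = {64}: f^{-1}(U) = ∅ ∈ τ_X ✓.
  U = {63, 64}: f^{-1}(U) = {γ} ∉ τ_X ✗.
  U = {64, 65, 66}: f^{-1}(U) = {β} ∈ τ_X ✓.
  U = {63, 64, 65, 66}: f^{-1}(U) = {β, γ} ∈ τ_X ✓.
Found U = {63, 64} with f^{-1}(U) = {γ} not in τ_X. Therefore f is NOT continuous.


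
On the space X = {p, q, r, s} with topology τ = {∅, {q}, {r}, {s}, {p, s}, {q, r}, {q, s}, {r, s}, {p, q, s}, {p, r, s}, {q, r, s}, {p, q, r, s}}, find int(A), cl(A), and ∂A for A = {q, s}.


int(A) = {q, s}, cl(A) = {p, q, s}, ∂A = {p}.

Closed sets in (X, τ) are complements of opens:
  closed(X, τ) = {∅, {p}, {q}, {r}, {p, q}, {p, r}, {p, s}, {q, r}, {p, q, r}, {p, q, s}, {p, r, s}, {p, q, r, s}}.
int(A) = ⋃ {U ∈ τ : U ⊆ A}. Opens contained in A: ∅, {q}, {s}, {q, s}.
Taking the union of these: int(A) = {q, s}.
cl(A) = ⋂ {C closed : A ⊆ C}. Closed sets containing A: {p, q, s}, {p, q, r, s}.
Intersecting these: cl(A) = {p, q, s}.
∂A = cl(A) ∖ int(A) = {p, q, s} ∖ {q, s} = {p}.


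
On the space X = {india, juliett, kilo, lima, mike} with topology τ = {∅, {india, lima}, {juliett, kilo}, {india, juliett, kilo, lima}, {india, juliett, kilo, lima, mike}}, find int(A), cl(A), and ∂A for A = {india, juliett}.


int(A) = ∅, cl(A) = {india, juliett, kilo, lima, mike}, ∂A = {india, juliett, kilo, lima, mike}.

Closed sets in (X, τ) are complements of opens:
  closed(X, τ) = {∅, {mike}, {india, lima, mike}, {juliett, kilo, mike}, {india, juliett, kilo, lima, mike}}.
int(A) = ⋃ {U ∈ τ : U ⊆ A}. Opens contained in A: ∅.
Taking the union of these: int(A) = ∅.
cl(A) = ⋂ {C closed : A ⊆ C}. Closed sets containing A: {india, juliett, kilo, lima, mike}.
Intersecting these: cl(A) = {india, juliett, kilo, lima, mike}.
∂A = cl(A) ∖ int(A) = {india, juliett, kilo, lima, mike} ∖ ∅ = {india, juliett, kilo, lima, mike}.


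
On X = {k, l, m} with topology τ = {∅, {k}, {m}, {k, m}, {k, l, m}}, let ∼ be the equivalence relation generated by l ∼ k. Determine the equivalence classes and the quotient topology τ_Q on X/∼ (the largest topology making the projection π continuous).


X/∼ = {[k=l], [m]}; |τ_Q| = 3.

Equivalence classes: [k=l], [m].
Quotient map π: X → X/∼ sends k ↦ [k=l], l ↦ [k=l], m ↦ [m].
For each subset V ⊆ X/∼, compute π^{-1}(V) ⊆ X and check whether π^{-1}(V) ∈ τ. V is open in τ_Q iff π^{-1}(V) ∈ τ.
  V = {}: π^{-1}(V) = ∅ ∈ τ ✓.
  V = {[k=l]}: π^{-1}(V) = {k, l} ∉ τ ✗.
  V = {[m]}: π^{-1}(V) = {m} ∈ τ ✓.
  V = {[k=l], [m]}: π^{-1}(V) = {k, l, m} ∈ τ ✓.
Open sets in the quotient: τ_Q = {{}, {[m]}, {[k=l], [m]}} (3 elements).


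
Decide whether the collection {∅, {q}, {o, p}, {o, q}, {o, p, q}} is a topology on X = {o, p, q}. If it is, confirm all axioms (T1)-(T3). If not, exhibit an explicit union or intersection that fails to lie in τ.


τ is NOT a topology on X.

Axiom (T1): ∅ ∈ τ? Yes; X ∈ τ? Yes.
Axiom (T2/T3): check pairwise unions and intersections of members of τ.
Counterexample for (T3): {o, p} ∩ {o, q} = {o} ∉ τ. Therefore τ is NOT a topology.


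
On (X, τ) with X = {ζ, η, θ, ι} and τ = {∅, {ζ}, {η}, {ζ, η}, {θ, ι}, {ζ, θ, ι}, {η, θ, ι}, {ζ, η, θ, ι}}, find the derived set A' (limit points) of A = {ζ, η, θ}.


A' = {ι}

For each x ∈ X, list the open sets U ∈ τ with x ∈ U, then check whether U ∩ (A ∖ {x}) ≠ ∅ for every such U.
  x = ζ: open {ζ} ∋ x has {ζ} ∩ (A ∖ {ζ}) = ∅, so x is NOT a limit point.
  x = η: open {η} ∋ x has {η} ∩ (A ∖ {η}) = ∅, so x is NOT a limit point.
  x = θ: open {θ, ι} ∋ x has {θ, ι} ∩ (A ∖ {θ}) = ∅, so x is NOT a limit point.
  x = ι: opens ∋ x are {θ, ι}, {ζ, θ, ι}, {η, θ, ι}, {ζ, η, θ, ι}; each meets A ∖ {ι}, so x IS a limit point.
Collecting: A' = {ι}.


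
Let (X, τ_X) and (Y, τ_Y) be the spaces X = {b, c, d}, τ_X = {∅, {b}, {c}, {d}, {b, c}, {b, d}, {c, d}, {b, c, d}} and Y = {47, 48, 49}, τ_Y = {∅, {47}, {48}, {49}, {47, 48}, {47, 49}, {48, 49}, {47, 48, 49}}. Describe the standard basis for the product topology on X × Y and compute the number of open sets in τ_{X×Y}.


Basis B = {∅ × ∅, {b} × {47}, {b} × {48}, {b} × {49}, {c} × {47}, {c} × {48}, {c} × {49}, {d} × {47}, {d} × {48}, {d} × {49}, {b} × {47, 48}, {b} × {47, 49}, {b, c} × {47}, {b, d} × {47}, {b} × {48, 49}, {b, c} × {48}, {b, d} × {48}, {b, c} × {49}, {b, d} × {49}, {c} × {47, 48}, {c} × {47, 49}, {c, d} × {47}, {c} × {48, 49}, {c, d} × {48}, {c, d} × {49}, {d} × {47, 48}, {d} × {47, 49}, {d} × {48, 49}, {b} × {47, 48, 49}, {b, c, d} × {47}, {b, c, d} × {48}, {b, c, d} × {49}, {c} × {47, 48, 49}, {d} × {47, 48, 49}, {b, c} × {47, 48}, {b, d} × {47, 48}, {b, c} × {47, 49}, {b, d} × {47, 49}, {b, c} × {48, 49}, {b, d} × {48, 49}, {c, d} × {47, 48}, {c, d} × {47, 49}, {c, d} × {48, 49}, {b, c} × {47, 48, 49}, {b, d} × {47, 48, 49}, {b, c, d} × {47, 48}, {b, c, d} × {47, 49}, {b, c, d} × {48, 49}, {c, d} × {47, 48, 49}, {b, c, d} × {47, 48, 49}}; |τ_{X×Y}| = 512.

Enumerate products U × V with U ∈ τ_X, V ∈ τ_Y (deduplicated):
  ∅ × ∅ = {} (∅)
  {b} × {47} = {(b,47)}
  {b} × {48} = {(b,48)}
  {b} × {49} = {(b,49)}
  {c} × {47} = {(c,47)}
  {c} × {48} = {(c,48)}
  {c} × {49} = {(c,49)}
  {d} × {47} = {(d,47)}
  {d} × {48} = {(d,48)}
  {d} × {49} = {(d,49)}
  {b} × {47, 48} = {(b,47), (b,48)}
  {b} × {47, 49} = {(b,47), (b,49)}
  {b, c} × {47} = {(b,47), (c,47)}
  {b, d} × {47} = {(b,47), (d,47)}
  {b} × {48, 49} = {(b,48), (b,49)}
  {b, c} × {48} = {(b,48), (c,48)}
  {b, d} × {48} = {(b,48), (d,48)}
  {b, c} × {49} = {(b,49), (c,49)}
  {b, d} × {49} = {(b,49), (d,49)}
  {c} × {47, 48} = {(c,47), (c,48)}
  {c} × {47, 49} = {(c,47), (c,49)}
  {c, d} × {47} = {(c,47), (d,47)}
  {c} × {48, 49} = {(c,48), (c,49)}
  {c, d} × {48} = {(c,48), (d,48)}
  {c, d} × {49} = {(c,49), (d,49)}
  {d} × {47, 48} = {(d,47), (d,48)}
  {d} × {47, 49} = {(d,47), (d,49)}
  {d} × {48, 49} = {(d,48), (d,49)}
  {b} × {47, 48, 49} = {(b,47), (b,48), (b,49)}
  {b, c, d} × {47} = {(b,47), (c,47), (d,47)}
  {b, c, d} × {48} = {(b,48), (c,48), (d,48)}
  {b, c, d} × {49} = {(b,49), (c,49), (d,49)}
  {c} × {47, 48, 49} = {(c,47), (c,48), (c,49)}
  {d} × {47, 48, 49} = {(d,47), (d,48), (d,49)}
  {b, c} × {47, 48} = {(b,47), (b,48), (c,47), (c,48)}
  {b, d} × {47, 48} = {(b,47), (b,48), (d,47), (d,48)}
  {b, c} × {47, 49} = {(b,47), (b,49), (c,47), (c,49)}
  {b, d} × {47, 49} = {(b,47), (b,49), (d,47), (d,49)}
  {b, c} × {48, 49} = {(b,48), (b,49), (c,48), (c,49)}
  {b, d} × {48, 49} = {(b,48), (b,49), (d,48), (d,49)}
  {c, d} × {47, 48} = {(c,47), (c,48), (d,47), (d,48)}
  {c, d} × {47, 49} = {(c,47), (c,49), (d,47), (d,49)}
  {c, d} × {48, 49} = {(c,48), (c,49), (d,48), (d,49)}
  {b, c} × {47, 48, 49} = {(b,47), (b,48), (b,49), (c,47), (c,48), (c,49)}
  {b, d} × {47, 48, 49} = {(b,47), (b,48), (b,49), (d,47), (d,48), (d,49)}
  {b, c, d} × {47, 48} = {(b,47), (b,48), (c,47), (c,48), (d,47), (d,48)}
  {b, c, d} × {47, 49} = {(b,47), (b,49), (c,47), (c,49), (d,47), (d,49)}
  {b, c, d} × {48, 49} = {(b,48), (b,49), (c,48), (c,49), (d,48), (d,49)}
  {c, d} × {47, 48, 49} = {(c,47), (c,48), (c,49), (d,47), (d,48), (d,49)}
  {b, c, d} × {47, 48, 49} = {(b,47), (b,48), (b,49), (c,47), (c,48), (c,49), (d,47), (d,48), (d,49)}
These 50 distinct sets form the basis B.
Close under arbitrary unions to get τ_{X×Y}; counting gives |τ_{X×Y}| = 512.


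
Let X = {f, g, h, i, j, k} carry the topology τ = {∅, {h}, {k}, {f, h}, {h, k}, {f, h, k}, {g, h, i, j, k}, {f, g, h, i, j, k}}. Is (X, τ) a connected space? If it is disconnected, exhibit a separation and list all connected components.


(X, τ) is connected.

Find clopen sets (U ∈ τ with X ∖ U ∈ τ):
  U = ∅, X ∖ U = {f, g, h, i, j, k} — both open, so U is clopen.
  U = {f, g, h, i, j, k}, X ∖ U = ∅ — both open, so U is clopen.
Only trivial clopens (∅ and X) exist, so (X, τ) is connected.
Compute connected components by grouping points that agree on all clopens:
  component: {f, g, h, i, j, k}


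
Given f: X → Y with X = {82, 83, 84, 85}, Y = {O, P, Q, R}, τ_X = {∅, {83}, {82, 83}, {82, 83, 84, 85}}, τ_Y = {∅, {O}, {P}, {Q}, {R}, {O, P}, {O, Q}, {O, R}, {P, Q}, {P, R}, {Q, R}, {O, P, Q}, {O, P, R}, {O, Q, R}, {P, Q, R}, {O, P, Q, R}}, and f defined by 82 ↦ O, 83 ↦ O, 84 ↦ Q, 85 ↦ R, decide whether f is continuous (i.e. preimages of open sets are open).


f is NOT continuous.

Compute f^{-1}(U) for each U ∈ τ_Y:
  U = ∅: f^{-1}(U) = ∅ ∈ τ_X ✓.
  U = {O}: f^{-1}(U) = {82, 83} ∈ τ_X ✓.
  U = {P}: f^{-1}(U) = ∅ ∈ τ_X ✓.
  U = {Q}: f^{-1}(U) = {84} ∉ τ_X ✗.
  U = {R}: f^{-1}(U) = {85} ∉ τ_X ✗.
  U = {O, P}: f^{-1}(U) = {82, 83} ∈ τ_X ✓.
  U = {O, Q}: f^{-1}(U) = {82, 83, 84} ∉ τ_X ✗.
  U = {O, R}: f^{-1}(U) = {82, 83, 85} ∉ τ_X ✗.
  U = {P, Q}: f^{-1}(U) = {84} ∉ τ_X ✗.
  U = {P, R}: f^{-1}(U) = {85} ∉ τ_X ✗.
  U = {Q, R}: f^{-1}(U) = {84, 85} ∉ τ_X ✗.
  U = {O, P, Q}: f^{-1}(U) = {82, 83, 84} ∉ τ_X ✗.
  U = {O, P, R}: f^{-1}(U) = {82, 83, 85} ∉ τ_X ✗.
  U = {O, Q, R}: f^{-1}(U) = {82, 83, 84, 85} ∈ τ_X ✓.
  U = {P, Q, R}: f^{-1}(U) = {84, 85} ∉ τ_X ✗.
  U = {O, P, Q, R}: f^{-1}(U) = {82, 83, 84, 85} ∈ τ_X ✓.
Found U = {Q} with f^{-1}(U) = {84} not in τ_X. Therefore f is NOT continuous.


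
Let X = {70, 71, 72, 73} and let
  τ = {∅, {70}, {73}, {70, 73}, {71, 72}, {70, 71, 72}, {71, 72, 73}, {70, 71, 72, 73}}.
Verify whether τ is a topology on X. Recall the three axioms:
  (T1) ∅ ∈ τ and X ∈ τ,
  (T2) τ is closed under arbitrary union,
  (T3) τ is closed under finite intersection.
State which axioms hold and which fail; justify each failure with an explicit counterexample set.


τ IS a topology on X.

Axiom (T1): ∅ ∈ τ? Yes; X ∈ τ? Yes.
Axiom (T2/T3): check pairwise unions and intersections of members of τ.
All pairwise intersections and unions checked — each lies in τ. Therefore τ satisfies (T1), (T2), (T3): it IS a topology on X.


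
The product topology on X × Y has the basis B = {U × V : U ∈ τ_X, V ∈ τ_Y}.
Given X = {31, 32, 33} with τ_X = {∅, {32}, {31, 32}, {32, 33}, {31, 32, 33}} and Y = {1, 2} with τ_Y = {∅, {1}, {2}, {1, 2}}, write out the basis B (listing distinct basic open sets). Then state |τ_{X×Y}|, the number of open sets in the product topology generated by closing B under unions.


Basis B = {∅ × ∅, {32} × {1}, {32} × {2}, {31, 32} × {1}, {31, 32} × {2}, {32} × {1, 2}, {32, 33} × {1}, {32, 33} × {2}, {31, 32, 33} × {1}, {31, 32, 33} × {2}, {31, 32} × {1, 2}, {32, 33} × {1, 2}, {31, 32, 33} × {1, 2}}; |τ_{X×Y}| = 25.

Enumerate products U × V with U ∈ τ_X, V ∈ τ_Y (deduplicated):
  ∅ × ∅ = {} (∅)
  {32} × {1} = {(32,1)}
  {32} × {2} = {(32,2)}
  {31, 32} × {1} = {(31,1), (32,1)}
  {31, 32} × {2} = {(31,2), (32,2)}
  {32} × {1, 2} = {(32,1), (32,2)}
  {32, 33} × {1} = {(32,1), (33,1)}
  {32, 33} × {2} = {(32,2), (33,2)}
  {31, 32, 33} × {1} = {(31,1), (32,1), (33,1)}
  {31, 32, 33} × {2} = {(31,2), (32,2), (33,2)}
  {31, 32} × {1, 2} = {(31,1), (31,2), (32,1), (32,2)}
  {32, 33} × {1, 2} = {(32,1), (32,2), (33,1), (33,2)}
  {31, 32, 33} × {1, 2} = {(31,1), (31,2), (32,1), (32,2), (33,1), (33,2)}
These 13 distinct sets form the basis B.
Close under arbitrary unions to get τ_{X×Y}; counting gives |τ_{X×Y}| = 25.


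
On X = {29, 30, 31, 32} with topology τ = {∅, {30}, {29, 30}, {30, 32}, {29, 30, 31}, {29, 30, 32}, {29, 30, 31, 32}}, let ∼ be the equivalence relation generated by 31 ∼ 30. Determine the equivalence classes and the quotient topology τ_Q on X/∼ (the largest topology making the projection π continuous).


X/∼ = {[29], [30=31], [32]}; |τ_Q| = 3.

Equivalence classes: [29], [30=31], [32].
Quotient map π: X → X/∼ sends 29 ↦ [29], 30 ↦ [30=31], 31 ↦ [30=31], 32 ↦ [32].
For each subset V ⊆ X/∼, compute π^{-1}(V) ⊆ X and check whether π^{-1}(V) ∈ τ. V is open in τ_Q iff π^{-1}(V) ∈ τ.
  V = {}: π^{-1}(V) = ∅ ∈ τ ✓.
  V = {[29]}: π^{-1}(V) = {29} ∉ τ ✗.
  V = {[30=31]}: π^{-1}(V) = {30, 31} ∉ τ ✗.
  V = {[29], [30=31]}: π^{-1}(V) = {29, 30, 31} ∈ τ ✓.
  V = {[32]}: π^{-1}(V) = {32} ∉ τ ✗.
  V = {[29], [32]}: π^{-1}(V) = {29, 32} ∉ τ ✗.
  V = {[30=31], [32]}: π^{-1}(V) = {30, 31, 32} ∉ τ ✗.
  V = {[29], [30=31], [32]}: π^{-1}(V) = {29, 30, 31, 32} ∈ τ ✓.
Open sets in the quotient: τ_Q = {{}, {[29], [30=31]}, {[29], [30=31], [32]}} (3 elements).


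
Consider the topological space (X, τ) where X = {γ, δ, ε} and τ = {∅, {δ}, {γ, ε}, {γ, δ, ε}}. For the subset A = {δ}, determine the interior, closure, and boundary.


int(A) = {δ}, cl(A) = {δ}, ∂A = ∅.

Closed sets in (X, τ) are complements of opens:
  closed(X, τ) = {∅, {δ}, {γ, ε}, {γ, δ, ε}}.
int(A) = ⋃ {U ∈ τ : U ⊆ A}. Opens contained in A: ∅, {δ}.
Taking the union of these: int(A) = {δ}.
cl(A) = ⋂ {C closed : A ⊆ C}. Closed sets containing A: {δ}, {γ, δ, ε}.
Intersecting these: cl(A) = {δ}.
∂A = cl(A) ∖ int(A) = {δ} ∖ {δ} = ∅.


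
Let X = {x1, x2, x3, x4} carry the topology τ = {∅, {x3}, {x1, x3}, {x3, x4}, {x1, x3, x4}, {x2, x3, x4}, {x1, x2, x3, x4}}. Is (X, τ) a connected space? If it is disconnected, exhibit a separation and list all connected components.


(X, τ) is connected.

Find clopen sets (U ∈ τ with X ∖ U ∈ τ):
  U = ∅, X ∖ U = {x1, x2, x3, x4} — both open, so U is clopen.
  U = {x1, x2, x3, x4}, X ∖ U = ∅ — both open, so U is clopen.
Only trivial clopens (∅ and X) exist, so (X, τ) is connected.
Compute connected components by grouping points that agree on all clopens:
  component: {x1, x2, x3, x4}


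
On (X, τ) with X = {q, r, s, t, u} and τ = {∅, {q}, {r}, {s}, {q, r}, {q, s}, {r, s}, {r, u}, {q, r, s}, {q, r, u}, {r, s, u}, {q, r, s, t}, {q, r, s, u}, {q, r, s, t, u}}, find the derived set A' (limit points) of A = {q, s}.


A' = {t}

For each x ∈ X, list the open sets U ∈ τ with x ∈ U, then check whether U ∩ (A ∖ {x}) ≠ ∅ for every such U.
  x = q: open {q} ∋ x has {q} ∩ (A ∖ {q}) = ∅, so x is NOT a limit point.
  x = r: open {r} ∋ x has {r} ∩ (A ∖ {r}) = ∅, so x is NOT a limit point.
  x = s: open {s} ∋ x has {s} ∩ (A ∖ {s}) = ∅, so x is NOT a limit point.
  x = t: opens ∋ x are {q, r, s, t}, {q, r, s, t, u}; each meets A ∖ {t}, so x IS a limit point.
  x = u: open {r, u} ∋ x has {r, u} ∩ (A ∖ {u}) = ∅, so x is NOT a limit point.
Collecting: A' = {t}.


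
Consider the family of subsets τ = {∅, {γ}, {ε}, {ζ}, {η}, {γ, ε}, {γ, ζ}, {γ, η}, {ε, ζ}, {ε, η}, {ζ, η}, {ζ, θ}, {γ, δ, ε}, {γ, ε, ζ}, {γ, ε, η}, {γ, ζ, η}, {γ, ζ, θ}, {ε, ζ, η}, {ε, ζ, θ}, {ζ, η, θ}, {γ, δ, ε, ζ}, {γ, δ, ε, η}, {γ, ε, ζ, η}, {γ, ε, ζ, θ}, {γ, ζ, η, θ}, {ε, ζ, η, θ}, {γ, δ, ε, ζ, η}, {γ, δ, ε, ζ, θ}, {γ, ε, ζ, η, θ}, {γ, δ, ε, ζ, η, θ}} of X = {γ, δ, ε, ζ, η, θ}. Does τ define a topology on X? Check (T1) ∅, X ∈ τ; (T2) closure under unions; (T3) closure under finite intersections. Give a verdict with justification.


τ IS a topology on X.

Axiom (T1): ∅ ∈ τ? Yes; X ∈ τ? Yes.
Axiom (T2/T3): check pairwise unions and intersections of members of τ.
All pairwise intersections and unions checked — each lies in τ. Therefore τ satisfies (T1), (T2), (T3): it IS a topology on X.


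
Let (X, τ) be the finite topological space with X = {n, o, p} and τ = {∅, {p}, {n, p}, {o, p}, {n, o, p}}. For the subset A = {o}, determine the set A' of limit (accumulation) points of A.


A' = ∅

For each x ∈ X, list the open sets U ∈ τ with x ∈ U, then check whether U ∩ (A ∖ {x}) ≠ ∅ for every such U.
  x = n: open {n, p} ∋ x has {n, p} ∩ (A ∖ {n}) = ∅, so x is NOT a limit point.
  x = o: open {o, p} ∋ x has {o, p} ∩ (A ∖ {o}) = ∅, so x is NOT a limit point.
  x = p: open {p} ∋ x has {p} ∩ (A ∖ {p}) = ∅, so x is NOT a limit point.
Collecting: A' = ∅.


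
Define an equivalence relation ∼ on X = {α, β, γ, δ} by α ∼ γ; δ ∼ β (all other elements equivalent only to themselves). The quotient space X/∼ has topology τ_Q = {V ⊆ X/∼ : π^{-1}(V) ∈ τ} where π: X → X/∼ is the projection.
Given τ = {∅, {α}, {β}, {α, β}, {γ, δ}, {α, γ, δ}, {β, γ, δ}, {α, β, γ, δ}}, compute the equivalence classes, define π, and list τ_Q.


X/∼ = {[α=γ], [β=δ]}; |τ_Q| = 2.

Equivalence classes: [α=γ], [β=δ].
Quotient map π: X → X/∼ sends α ↦ [α=γ], β ↦ [β=δ], γ ↦ [α=γ], δ ↦ [β=δ].
For each subset V ⊆ X/∼, compute π^{-1}(V) ⊆ X and check whether π^{-1}(V) ∈ τ. V is open in τ_Q iff π^{-1}(V) ∈ τ.
  V = {}: π^{-1}(V) = ∅ ∈ τ ✓.
  V = {[α=γ]}: π^{-1}(V) = {α, γ} ∉ τ ✗.
  V = {[β=δ]}: π^{-1}(V) = {β, δ} ∉ τ ✗.
  V = {[α=γ], [β=δ]}: π^{-1}(V) = {α, β, γ, δ} ∈ τ ✓.
Open sets in the quotient: τ_Q = {{}, {[α=γ], [β=δ]}} (2 elements).


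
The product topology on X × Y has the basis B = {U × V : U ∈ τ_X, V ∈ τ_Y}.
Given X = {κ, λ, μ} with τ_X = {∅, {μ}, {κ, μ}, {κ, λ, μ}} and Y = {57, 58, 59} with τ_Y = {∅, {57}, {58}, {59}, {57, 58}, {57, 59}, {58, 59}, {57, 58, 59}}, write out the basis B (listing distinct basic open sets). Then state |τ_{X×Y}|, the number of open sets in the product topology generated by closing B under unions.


Basis B = {∅ × ∅, {μ} × {57}, {μ} × {58}, {μ} × {59}, {κ, μ} × {57}, {κ, μ} × {58}, {κ, μ} × {59}, {μ} × {57, 58}, {μ} × {57, 59}, {μ} × {58, 59}, {κ, λ, μ} × {57}, {κ, λ, μ} × {58}, {κ, λ, μ} × {59}, {μ} × {57, 58, 59}, {κ, μ} × {57, 58}, {κ, μ} × {57, 59}, {κ, μ} × {58, 59}, {κ, μ} × {57, 58, 59}, {κ, λ, μ} × {57, 58}, {κ, λ, μ} × {57, 59}, {κ, λ, μ} × {58, 59}, {κ, λ, μ} × {57, 58, 59}}; |τ_{X×Y}| = 64.

Enumerate products U × V with U ∈ τ_X, V ∈ τ_Y (deduplicated):
  ∅ × ∅ = {} (∅)
  {μ} × {57} = {(μ,57)}
  {μ} × {58} = {(μ,58)}
  {μ} × {59} = {(μ,59)}
  {κ, μ} × {57} = {(κ,57), (μ,57)}
  {κ, μ} × {58} = {(κ,58), (μ,58)}
  {κ, μ} × {59} = {(κ,59), (μ,59)}
  {μ} × {57, 58} = {(μ,57), (μ,58)}
  {μ} × {57, 59} = {(μ,57), (μ,59)}
  {μ} × {58, 59} = {(μ,58), (μ,59)}
  {κ, λ, μ} × {57} = {(κ,57), (λ,57), (μ,57)}
  {κ, λ, μ} × {58} = {(κ,58), (λ,58), (μ,58)}
  {κ, λ, μ} × {59} = {(κ,59), (λ,59), (μ,59)}
  {μ} × {57, 58, 59} = {(μ,57), (μ,58), (μ,59)}
  {κ, μ} × {57, 58} = {(κ,57), (κ,58), (μ,57), (μ,58)}
  {κ, μ} × {57, 59} = {(κ,57), (κ,59), (μ,57), (μ,59)}
  {κ, μ} × {58, 59} = {(κ,58), (κ,59), (μ,58), (μ,59)}
  {κ, μ} × {57, 58, 59} = {(κ,57), (κ,58), (κ,59), (μ,57), (μ,58), (μ,59)}
  {κ, λ, μ} × {57, 58} = {(κ,57), (κ,58), (λ,57), (λ,58), (μ,57), (μ,58)}
  {κ, λ, μ} × {57, 59} = {(κ,57), (κ,59), (λ,57), (λ,59), (μ,57), (μ,59)}
  {κ, λ, μ} × {58, 59} = {(κ,58), (κ,59), (λ,58), (λ,59), (μ,58), (μ,59)}
  {κ, λ, μ} × {57, 58, 59} = {(κ,57), (κ,58), (κ,59), (λ,57), (λ,58), (λ,59), (μ,57), (μ,58), (μ,59)}
These 22 distinct sets form the basis B.
Close under arbitrary unions to get τ_{X×Y}; counting gives |τ_{X×Y}| = 64.


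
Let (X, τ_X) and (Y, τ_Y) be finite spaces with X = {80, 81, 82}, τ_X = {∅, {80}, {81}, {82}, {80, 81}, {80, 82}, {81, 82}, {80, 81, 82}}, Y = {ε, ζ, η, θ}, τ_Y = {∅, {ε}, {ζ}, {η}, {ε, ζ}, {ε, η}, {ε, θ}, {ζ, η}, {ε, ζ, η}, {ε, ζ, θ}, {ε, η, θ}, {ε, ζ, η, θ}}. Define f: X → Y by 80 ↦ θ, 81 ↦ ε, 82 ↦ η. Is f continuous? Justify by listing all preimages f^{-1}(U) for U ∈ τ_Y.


f IS continuous.

Compute f^{-1}(U) for each U ∈ τ_Y:
  U = ∅: f^{-1}(U) = ∅ ∈ τ_X ✓.
  U = {ε}: f^{-1}(U) = {81} ∈ τ_X ✓.
  U = {ζ}: f^{-1}(U) = ∅ ∈ τ_X ✓.
  U = {η}: f^{-1}(U) = {82} ∈ τ_X ✓.
  U = {ε, ζ}: f^{-1}(U) = {81} ∈ τ_X ✓.
  U = {ε, η}: f^{-1}(U) = {81, 82} ∈ τ_X ✓.
  U = {ε, θ}: f^{-1}(U) = {80, 81} ∈ τ_X ✓.
  U = {ζ, η}: f^{-1}(U) = {82} ∈ τ_X ✓.
  U = {ε, ζ, η}: f^{-1}(U) = {81, 82} ∈ τ_X ✓.
  U = {ε, ζ, θ}: f^{-1}(U) = {80, 81} ∈ τ_X ✓.
  U = {ε, η, θ}: f^{-1}(U) = {80, 81, 82} ∈ τ_X ✓.
  U = {ε, ζ, η, θ}: f^{-1}(U) = {80, 81, 82} ∈ τ_X ✓.
Every preimage lies in τ_X, so f IS continuous.


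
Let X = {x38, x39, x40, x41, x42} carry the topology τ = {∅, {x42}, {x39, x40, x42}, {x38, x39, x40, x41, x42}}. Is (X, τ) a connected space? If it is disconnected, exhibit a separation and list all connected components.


(X, τ) is connected.

Find clopen sets (U ∈ τ with X ∖ U ∈ τ):
  U = ∅, X ∖ U = {x38, x39, x40, x41, x42} — both open, so U is clopen.
  U = {x38, x39, x40, x41, x42}, X ∖ U = ∅ — both open, so U is clopen.
Only trivial clopens (∅ and X) exist, so (X, τ) is connected.
Compute connected components by grouping points that agree on all clopens:
  component: {x38, x39, x40, x41, x42}


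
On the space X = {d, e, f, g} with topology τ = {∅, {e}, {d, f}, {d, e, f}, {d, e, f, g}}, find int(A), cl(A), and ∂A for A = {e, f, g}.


int(A) = {e}, cl(A) = {d, e, f, g}, ∂A = {d, f, g}.

Closed sets in (X, τ) are complements of opens:
  closed(X, τ) = {∅, {g}, {e, g}, {d, f, g}, {d, e, f, g}}.
int(A) = ⋃ {U ∈ τ : U ⊆ A}. Opens contained in A: ∅, {e}.
Taking the union of these: int(A) = {e}.
cl(A) = ⋂ {C closed : A ⊆ C}. Closed sets containing A: {d, e, f, g}.
Intersecting these: cl(A) = {d, e, f, g}.
∂A = cl(A) ∖ int(A) = {d, e, f, g} ∖ {e} = {d, f, g}.


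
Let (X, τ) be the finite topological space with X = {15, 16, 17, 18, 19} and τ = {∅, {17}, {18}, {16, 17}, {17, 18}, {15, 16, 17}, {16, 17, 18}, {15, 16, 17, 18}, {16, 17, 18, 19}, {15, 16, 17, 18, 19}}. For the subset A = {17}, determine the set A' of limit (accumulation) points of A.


A' = {15, 16, 19}

For each x ∈ X, list the open sets U ∈ τ with x ∈ U, then check whether U ∩ (A ∖ {x}) ≠ ∅ for every such U.
  x = 15: opens ∋ x are {15, 16, 17}, {15, 16, 17, 18}, {15, 16, 17, 18, 19}; each meets A ∖ {15}, so x IS a limit point.
  x = 16: opens ∋ x are {16, 17}, {15, 16, 17}, {16, 17, 18}, {15, 16, 17, 18}, {16, 17, 18, 19}, {15, 16, 17, 18, 19}; each meets A ∖ {16}, so x IS a limit point.
  x = 17: open {17} ∋ x has {17} ∩ (A ∖ {17}) = ∅, so x is NOT a limit point.
  x = 18: open {18} ∋ x has {18} ∩ (A ∖ {18}) = ∅, so x is NOT a limit point.
  x = 19: opens ∋ x are {16, 17, 18, 19}, {15, 16, 17, 18, 19}; each meets A ∖ {19}, so x IS a limit point.
Collecting: A' = {15, 16, 19}.


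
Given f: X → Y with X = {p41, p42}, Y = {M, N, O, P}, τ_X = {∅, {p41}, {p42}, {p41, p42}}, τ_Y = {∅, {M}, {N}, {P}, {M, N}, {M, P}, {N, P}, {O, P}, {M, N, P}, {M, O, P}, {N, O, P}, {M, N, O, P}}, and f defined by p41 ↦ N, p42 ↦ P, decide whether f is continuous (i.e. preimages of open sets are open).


f IS continuous.

Compute f^{-1}(U) for each U ∈ τ_Y:
  U = ∅: f^{-1}(U) = ∅ ∈ τ_X ✓.
  U = {M}: f^{-1}(U) = ∅ ∈ τ_X ✓.
  U = {N}: f^{-1}(U) = {p41} ∈ τ_X ✓.
  U = {P}: f^{-1}(U) = {p42} ∈ τ_X ✓.
  U = {M, N}: f^{-1}(U) = {p41} ∈ τ_X ✓.
  U = {M, P}: f^{-1}(U) = {p42} ∈ τ_X ✓.
  U = {N, P}: f^{-1}(U) = {p41, p42} ∈ τ_X ✓.
  U = {O, P}: f^{-1}(U) = {p42} ∈ τ_X ✓.
  U = {M, N, P}: f^{-1}(U) = {p41, p42} ∈ τ_X ✓.
  U = {M, O, P}: f^{-1}(U) = {p42} ∈ τ_X ✓.
  U = {N, O, P}: f^{-1}(U) = {p41, p42} ∈ τ_X ✓.
  U = {M, N, O, P}: f^{-1}(U) = {p41, p42} ∈ τ_X ✓.
Every preimage lies in τ_X, so f IS continuous.


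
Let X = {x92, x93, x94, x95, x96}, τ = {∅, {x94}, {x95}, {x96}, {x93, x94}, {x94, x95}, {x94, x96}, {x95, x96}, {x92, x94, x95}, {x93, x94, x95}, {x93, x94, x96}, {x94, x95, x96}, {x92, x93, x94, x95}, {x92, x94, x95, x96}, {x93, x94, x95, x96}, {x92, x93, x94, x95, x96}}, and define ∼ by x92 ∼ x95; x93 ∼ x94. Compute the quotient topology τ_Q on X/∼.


X/∼ = {[x92=x95], [x93=x94], [x96]}; |τ_Q| = 6.

Equivalence classes: [x92=x95], [x93=x94], [x96].
Quotient map π: X → X/∼ sends x92 ↦ [x92=x95], x93 ↦ [x93=x94], x94 ↦ [x93=x94], x95 ↦ [x92=x95], x96 ↦ [x96].
For each subset V ⊆ X/∼, compute π^{-1}(V) ⊆ X and check whether π^{-1}(V) ∈ τ. V is open in τ_Q iff π^{-1}(V) ∈ τ.
  V = {}: π^{-1}(V) = ∅ ∈ τ ✓.
  V = {[x92=x95]}: π^{-1}(V) = {x92, x95} ∉ τ ✗.
  V = {[x93=x94]}: π^{-1}(V) = {x93, x94} ∈ τ ✓.
  V = {[x92=x95], [x93=x94]}: π^{-1}(V) = {x92, x93, x94, x95} ∈ τ ✓.
  V = {[x96]}: π^{-1}(V) = {x96} ∈ τ ✓.
  V = {[x92=x95], [x96]}: π^{-1}(V) = {x92, x95, x96} ∉ τ ✗.
  V = {[x93=x94], [x96]}: π^{-1}(V) = {x93, x94, x96} ∈ τ ✓.
  V = {[x92=x95], [x93=x94], [x96]}: π^{-1}(V) = {x92, x93, x94, x95, x96} ∈ τ ✓.
Open sets in the quotient: τ_Q = {{}, {[x93=x94]}, {[x92=x95], [x93=x94]}, {[x96]}, {[x93=x94], [x96]}, {[x92=x95], [x93=x94], [x96]}} (6 elements).


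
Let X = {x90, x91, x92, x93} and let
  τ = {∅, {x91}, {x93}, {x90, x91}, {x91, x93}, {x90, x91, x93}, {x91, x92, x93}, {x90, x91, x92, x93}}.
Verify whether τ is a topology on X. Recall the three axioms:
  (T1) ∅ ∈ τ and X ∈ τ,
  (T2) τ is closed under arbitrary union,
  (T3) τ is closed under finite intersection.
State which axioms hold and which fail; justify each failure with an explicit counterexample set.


τ IS a topology on X.

Axiom (T1): ∅ ∈ τ? Yes; X ∈ τ? Yes.
Axiom (T2/T3): check pairwise unions and intersections of members of τ.
All pairwise intersections and unions checked — each lies in τ. Therefore τ satisfies (T1), (T2), (T3): it IS a topology on X.


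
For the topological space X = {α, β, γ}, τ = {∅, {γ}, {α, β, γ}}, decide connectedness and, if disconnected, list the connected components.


(X, τ) is connected.

Find clopen sets (U ∈ τ with X ∖ U ∈ τ):
  U = ∅, X ∖ U = {α, β, γ} — both open, so U is clopen.
  U = {α, β, γ}, X ∖ U = ∅ — both open, so U is clopen.
Only trivial clopens (∅ and X) exist, so (X, τ) is connected.
Compute connected components by grouping points that agree on all clopens:
  component: {α, β, γ}


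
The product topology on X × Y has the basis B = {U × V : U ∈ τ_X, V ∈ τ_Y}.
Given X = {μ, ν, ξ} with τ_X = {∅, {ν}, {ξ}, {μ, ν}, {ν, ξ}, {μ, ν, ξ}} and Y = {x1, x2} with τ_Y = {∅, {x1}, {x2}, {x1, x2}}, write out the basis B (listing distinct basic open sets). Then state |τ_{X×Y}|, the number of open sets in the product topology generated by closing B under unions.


Basis B = {∅ × ∅, {ν} × {x1}, {ν} × {x2}, {ξ} × {x1}, {ξ} × {x2}, {μ, ν} × {x1}, {μ, ν} × {x2}, {ν} × {x1, x2}, {ν, ξ} × {x1}, {ν, ξ} × {x2}, {ξ} × {x1, x2}, {μ, ν, ξ} × {x1}, {μ, ν, ξ} × {x2}, {μ, ν} × {x1, x2}, {ν, ξ} × {x1, x2}, {μ, ν, ξ} × {x1, x2}}; |τ_{X×Y}| = 36.

Enumerate products U × V with U ∈ τ_X, V ∈ τ_Y (deduplicated):
  ∅ × ∅ = {} (∅)
  {ν} × {x1} = {(ν,x1)}
  {ν} × {x2} = {(ν,x2)}
  {ξ} × {x1} = {(ξ,x1)}
  {ξ} × {x2} = {(ξ,x2)}
  {μ, ν} × {x1} = {(μ,x1), (ν,x1)}
  {μ, ν} × {x2} = {(μ,x2), (ν,x2)}
  {ν} × {x1, x2} = {(ν,x1), (ν,x2)}
  {ν, ξ} × {x1} = {(ν,x1), (ξ,x1)}
  {ν, ξ} × {x2} = {(ν,x2), (ξ,x2)}
  {ξ} × {x1, x2} = {(ξ,x1), (ξ,x2)}
  {μ, ν, ξ} × {x1} = {(μ,x1), (ν,x1), (ξ,x1)}
  {μ, ν, ξ} × {x2} = {(μ,x2), (ν,x2), (ξ,x2)}
  {μ, ν} × {x1, x2} = {(μ,x1), (μ,x2), (ν,x1), (ν,x2)}
  {ν, ξ} × {x1, x2} = {(ν,x1), (ν,x2), (ξ,x1), (ξ,x2)}
  {μ, ν, ξ} × {x1, x2} = {(μ,x1), (μ,x2), (ν,x1), (ν,x2), (ξ,x1), (ξ,x2)}
These 16 distinct sets form the basis B.
Close under arbitrary unions to get τ_{X×Y}; counting gives |τ_{X×Y}| = 36.
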